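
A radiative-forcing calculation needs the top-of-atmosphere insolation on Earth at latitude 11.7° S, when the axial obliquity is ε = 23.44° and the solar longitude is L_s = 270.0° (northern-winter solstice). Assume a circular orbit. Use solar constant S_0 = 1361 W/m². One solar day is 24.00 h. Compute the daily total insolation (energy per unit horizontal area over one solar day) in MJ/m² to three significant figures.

Solar declination: sin δ = sin ε · sin L_s = sin 23.44° × sin 270.0° = -0.39779, so δ = -23.440°.
cos h₀ = −tan(-11.7°) tan(-23.440°) = -0.0898, h₀ = 1.6607 rad.
Bracket: h₀ sin ϕ sin δ + cos ϕ cos δ sin h₀ = 1.6607×-0.20279×-0.39779 + 0.97922×0.91748×0.99596 = 0.133965 + 0.894785 = 1.028750.
Q̄ = (S_0/π) × [bracket] = (1361/π) × 1.028750 = 445.67 W/m².
Daily total = Q̄ × 24.00 h × 3600 s/h = 445.67 × 24.00 × 3600 / 10⁶ = 38.51 MJ/m².

38.5 MJ/m²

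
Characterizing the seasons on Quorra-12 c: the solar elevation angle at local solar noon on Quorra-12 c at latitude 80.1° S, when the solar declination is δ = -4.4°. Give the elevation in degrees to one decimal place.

14.3°

At local noon the hour angle is zero, so the zenith angle equals |φ − δ| = |-80.1° − (-4.400°)| = 75.700°.
Elevation = 90° − 75.700° = 14.3°.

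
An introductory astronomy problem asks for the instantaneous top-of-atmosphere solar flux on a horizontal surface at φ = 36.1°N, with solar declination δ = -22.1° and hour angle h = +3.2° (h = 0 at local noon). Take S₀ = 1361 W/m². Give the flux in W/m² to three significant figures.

716 W/m²

cos θ_z = sin φ sin δ + cos φ cos δ cos h = -0.221670 + 0.747458 = 0.525788.
Flux = S₀ · cos θ_z = 1361 × 0.525788 = 715.6 W/m².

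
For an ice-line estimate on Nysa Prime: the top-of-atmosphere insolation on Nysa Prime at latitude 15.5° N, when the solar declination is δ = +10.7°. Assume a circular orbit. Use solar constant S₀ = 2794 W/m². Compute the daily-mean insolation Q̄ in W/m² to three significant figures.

cos H₀ = −tan(+15.5°) tan(+10.700°) = -0.0524, H₀ = 1.6232 rad.
Bracket: H₀ sin φ sin δ + cos φ cos δ sin H₀ = 1.6232×0.26724×0.18567 + 0.96363×0.98261×0.99863 = 0.080541 + 0.945575 = 1.026116.
Q̄ = (S₀/π) × [bracket] = (2794/π) × 1.026116 = 912.6 W/m².

Q̄ ≈ 913 W/m²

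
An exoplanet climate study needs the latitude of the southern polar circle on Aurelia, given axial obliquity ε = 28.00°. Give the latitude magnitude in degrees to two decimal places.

The polar circle is the lowest latitude that experiences at least one full rotation of continuous darkness at the northern-summer solstice; it lies at |ϕ| = 90° − ε = 90° − 28.00° = 62.00°.

62.00°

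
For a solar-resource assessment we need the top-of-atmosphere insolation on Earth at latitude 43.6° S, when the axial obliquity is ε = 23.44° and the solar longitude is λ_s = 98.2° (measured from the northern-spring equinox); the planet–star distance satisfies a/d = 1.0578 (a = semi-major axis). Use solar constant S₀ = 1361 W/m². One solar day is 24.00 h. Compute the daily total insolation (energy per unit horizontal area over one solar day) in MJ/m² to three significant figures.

12.4 MJ/m²

Solar declination: sin δ = sin ε · sin λ_s = sin 23.44° × sin 98.2° = 0.39372, so δ = +23.186°.
cos H₀ = −tan(-43.6°) tan(+23.186°) = 0.4079, H₀ = 1.1507 rad.
Bracket: H₀ sin φ sin δ + cos φ cos δ sin H₀ = 1.1507×-0.68962×0.39372 + 0.72417×0.91923×0.91304 = -0.312435 + 0.607791 = 0.295356.
Inverse-square distance factor (a/d)² = 1.0578² = 1.118941.
Q̄ = (S₀/π) × 1.118941 × [bracket] = (1361/π) × 1.118941 × 0.295356 = 143.17 W/m².
Daily total = Q̄ × 24.00 h × 3600 s/h = 143.17 × 24.00 × 3600 / 10⁶ = 12.37 MJ/m².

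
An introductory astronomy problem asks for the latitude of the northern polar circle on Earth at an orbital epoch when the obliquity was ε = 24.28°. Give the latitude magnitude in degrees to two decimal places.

65.72°

The polar circle is the lowest latitude that experiences at least one full rotation of continuous daylight at the northern-summer solstice; it lies at |φ| = 90° − ε = 90° − 24.28° = 65.72°.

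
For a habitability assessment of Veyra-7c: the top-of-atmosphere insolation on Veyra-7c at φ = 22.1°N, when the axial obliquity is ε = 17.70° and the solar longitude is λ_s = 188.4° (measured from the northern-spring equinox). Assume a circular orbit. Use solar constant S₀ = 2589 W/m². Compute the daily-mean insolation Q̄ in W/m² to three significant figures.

Q̄ ≈ 741 W/m²

Solar declination: sin δ = sin ε · sin λ_s = sin 17.70° × sin 188.4° = -0.04441, so δ = -2.546°.
cos H₀ = −tan(+22.1°) tan(-2.546°) = 0.0181, H₀ = 1.5527 rad.
Bracket: H₀ sin φ sin δ + cos φ cos δ sin H₀ = 1.5527×0.37622×-0.04441 + 0.92653×0.99901×0.99984 = -0.025942 + 0.925465 = 0.899523.
Q̄ = (S₀/π) × [bracket] = (2589/π) × 0.899523 = 741.3 W/m².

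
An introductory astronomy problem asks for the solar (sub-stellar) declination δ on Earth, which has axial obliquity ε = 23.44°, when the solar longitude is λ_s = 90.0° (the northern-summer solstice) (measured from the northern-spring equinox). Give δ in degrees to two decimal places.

δ = +23.44°

sin δ = sin ε · sin λ_s = sin 23.44° × sin 90.0° = 0.397789.
δ = arcsin(0.397789) = +23.44°.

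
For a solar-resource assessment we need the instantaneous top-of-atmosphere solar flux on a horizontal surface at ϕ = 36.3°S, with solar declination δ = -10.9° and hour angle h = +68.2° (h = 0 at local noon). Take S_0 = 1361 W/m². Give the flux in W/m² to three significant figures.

cos θ_z = sin ϕ sin δ + cos ϕ cos δ cos h = 0.111947 + 0.293896 = 0.405843.
Flux = S_0 · cos θ_z = 1361 × 0.405843 = 552.4 W/m².

552 W/m²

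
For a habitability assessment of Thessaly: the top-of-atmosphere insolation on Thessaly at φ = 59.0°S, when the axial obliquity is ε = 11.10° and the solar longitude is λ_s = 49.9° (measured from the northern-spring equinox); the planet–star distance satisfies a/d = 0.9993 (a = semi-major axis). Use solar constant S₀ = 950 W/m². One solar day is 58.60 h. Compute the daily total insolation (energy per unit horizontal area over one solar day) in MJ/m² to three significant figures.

Solar declination: sin δ = sin ε · sin λ_s = sin 11.10° × sin 49.9° = 0.14726, so δ = +8.468°.
cos H₀ = −tan(-59.0°) tan(+8.468°) = 0.2478, H₀ = 1.3204 rad.
Bracket: H₀ sin φ sin δ + cos φ cos δ sin H₀ = 1.3204×-0.85717×0.14726 + 0.51504×0.98910×0.96881 = -0.166670 + 0.493537 = 0.326867.
Inverse-square distance factor (a/d)² = 0.9993² = 0.998600.
Q̄ = (S₀/π) × 0.998600 × [bracket] = (950/π) × 0.998600 × 0.326867 = 98.704 W/m².
Daily total = Q̄ × 58.60 h × 3600 s/h = 98.704 × 58.60 × 3600 / 10⁶ = 20.82 MJ/m².

20.8 MJ/m²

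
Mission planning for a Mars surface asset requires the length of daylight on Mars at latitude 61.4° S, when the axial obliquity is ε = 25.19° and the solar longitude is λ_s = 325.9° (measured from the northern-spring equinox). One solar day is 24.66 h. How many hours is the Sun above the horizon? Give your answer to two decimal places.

16.00 h

Solar declination: sin δ = sin ε · sin λ_s = sin 25.19° × sin 325.9° = -0.23862, so δ = -13.805°.
cos H₀ = −tan φ · tan δ = −tan(-61.4°) × tan(-13.805°) = -0.4507, so H₀ = 2.0383 rad = 116.79°.
Daylight = 2H₀/(2π) × 24.66 h = (2.0383/π) × 24.66 = 16.00 h.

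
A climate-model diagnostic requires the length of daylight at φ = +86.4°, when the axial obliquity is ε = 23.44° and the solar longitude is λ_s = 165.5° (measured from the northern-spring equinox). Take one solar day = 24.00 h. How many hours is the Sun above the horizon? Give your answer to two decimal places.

24.00 h

Solar declination: sin δ = sin ε · sin λ_s = sin 23.44° × sin 165.5° = 0.09960, so δ = +5.716°.
Sunrise equation: cos H₀ = −tan φ · tan δ = -1.5910 ≤ −1, so the Sun never sets (polar day) and H₀ = π.
Daylight = 2H₀/(2π) × 24.00 h = (3.1416/π) × 24.00 = 24.00 h.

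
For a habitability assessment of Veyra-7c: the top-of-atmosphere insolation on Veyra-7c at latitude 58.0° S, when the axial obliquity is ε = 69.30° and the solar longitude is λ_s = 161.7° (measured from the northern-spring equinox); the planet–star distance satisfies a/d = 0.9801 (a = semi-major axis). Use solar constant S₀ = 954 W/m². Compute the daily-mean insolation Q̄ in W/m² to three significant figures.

Solar declination: sin δ = sin ε · sin λ_s = sin 69.30° × sin 161.7° = 0.29372, so δ = +17.081°.
cos H₀ = −tan(-58.0°) tan(+17.081°) = 0.4917, H₀ = 1.0567 rad.
Bracket: H₀ sin φ sin δ + cos φ cos δ sin H₀ = 1.0567×-0.84805×0.29372 + 0.52992×0.95589×0.87074 = -0.263213 + 0.441069 = 0.177856.
Inverse-square distance factor (a/d)² = 0.9801² = 0.960596.
Q̄ = (S₀/π) × 0.960596 × [bracket] = (954/π) × 0.960596 × 0.177856 = 51.88 W/m².

Q̄ ≈ 51.9 W/m²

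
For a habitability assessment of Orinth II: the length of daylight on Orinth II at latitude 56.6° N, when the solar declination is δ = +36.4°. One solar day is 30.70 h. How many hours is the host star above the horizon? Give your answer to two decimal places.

30.70 h

Sunrise equation: cos h₀ = −tan ϕ · tan δ = -1.1181 ≤ −1, so the host star never sets (polar day) and h₀ = π.
Daylight = 2h₀/(2π) × 30.70 h = (3.1416/π) × 30.70 = 30.70 h.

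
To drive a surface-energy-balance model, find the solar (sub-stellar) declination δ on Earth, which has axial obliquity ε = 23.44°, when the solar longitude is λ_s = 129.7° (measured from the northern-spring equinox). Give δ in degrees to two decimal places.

δ = +17.82°

sin δ = sin ε · sin λ_s = sin 23.44° × sin 129.7° = 0.306058.
δ = arcsin(0.306058) = +17.82°.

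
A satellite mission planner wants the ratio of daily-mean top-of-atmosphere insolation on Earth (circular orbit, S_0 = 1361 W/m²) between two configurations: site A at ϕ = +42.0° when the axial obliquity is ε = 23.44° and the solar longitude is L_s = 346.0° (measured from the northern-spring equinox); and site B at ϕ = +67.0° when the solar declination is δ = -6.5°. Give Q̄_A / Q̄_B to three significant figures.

— Configuration A (ϕ=+42.0°):
Solar declination: sin δ = sin ε · sin L_s = sin 23.44° × sin 346.0° = -0.09623, so δ = -5.522°.
cos h₀ = −tan(+42.0°) tan(-5.522°) = 0.0871, h₀ = 1.4836 rad.
Bracket: h₀ sin ϕ sin δ + cos ϕ cos δ sin h₀ = 1.4836×0.66913×-0.09623 + 0.74314×0.99536×0.99620 = -0.095530 + 0.736881 = 0.641351.
Q̄ = (S_0/π) × [bracket] = (1361/π) × 0.641351 = 277.85 W/m².
— Configuration B (ϕ=+67.0°):
cos h₀ = −tan(+67.0°) tan(-6.500°) = 0.2684, h₀ = 1.2990 rad.
Bracket: h₀ sin ϕ sin δ + cos ϕ cos δ sin h₀ = 1.2990×0.92050×-0.11320 + 0.39073×0.99357×0.96330 = -0.135357 + 0.373970 = 0.238613.
Q̄ = (S_0/π) × [bracket] = (1361/π) × 0.238613 = 103.37 W/m².
Ratio Q̄_A / Q̄_B = 277.85 / 103.37 = 2.688.

Q̄_A / Q̄_B ≈ 2.69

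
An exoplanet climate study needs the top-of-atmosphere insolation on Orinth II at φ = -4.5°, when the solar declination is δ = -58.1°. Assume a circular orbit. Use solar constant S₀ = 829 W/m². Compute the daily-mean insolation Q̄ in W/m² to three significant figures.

cos H₀ = −tan(-4.5°) tan(-58.100°) = -0.1264, H₀ = 1.6976 rad.
Bracket: H₀ sin φ sin δ + cos φ cos δ sin H₀ = 1.6976×-0.07846×-0.84897 + 0.99692×0.52844×0.99197 = 0.113077 + 0.522582 = 0.635659.
Q̄ = (S₀/π) × [bracket] = (829/π) × 0.635659 = 167.7 W/m².

Q̄ ≈ 168 W/m²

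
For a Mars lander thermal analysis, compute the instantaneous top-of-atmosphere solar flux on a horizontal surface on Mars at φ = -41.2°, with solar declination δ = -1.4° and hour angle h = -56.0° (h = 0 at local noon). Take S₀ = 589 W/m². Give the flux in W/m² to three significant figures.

257 W/m²

cos θ_z = sin φ sin δ + cos φ cos δ cos h = 0.016093 + 0.420619 = 0.436712.
Flux = S₀ · cos θ_z = 589 × 0.436712 = 257.2 W/m².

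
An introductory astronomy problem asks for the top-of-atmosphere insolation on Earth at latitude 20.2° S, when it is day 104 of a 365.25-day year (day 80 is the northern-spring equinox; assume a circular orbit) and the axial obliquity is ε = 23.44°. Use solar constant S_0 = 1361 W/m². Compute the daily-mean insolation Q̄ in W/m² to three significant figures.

Q̄ ≈ 365 W/m²

Solar longitude: L_s = 360° × (104 − 80)/365.25 = 23.655°.
sin δ = sin 23.44° × sin 23.655° = 0.15960, so δ = +9.184°.
cos h₀ = −tan(-20.2°) tan(+9.184°) = 0.0595, h₀ = 1.5113 rad.
Bracket: h₀ sin ϕ sin δ + cos ϕ cos δ sin h₀ = 1.5113×-0.34530×0.15960 + 0.93849×0.98718×0.99823 = -0.083288 + 0.924819 = 0.841531.
Q̄ = (S_0/π) × [bracket] = (1361/π) × 0.841531 = 364.6 W/m².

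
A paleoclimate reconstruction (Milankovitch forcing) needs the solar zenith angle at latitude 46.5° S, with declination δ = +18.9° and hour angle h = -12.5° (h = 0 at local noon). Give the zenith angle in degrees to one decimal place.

θ_z = 66.4°

cos θ_z = sin ϕ sin δ + cos ϕ cos δ cos h = -0.234961 + 0.635805 = 0.400844.
θ_z = arccos(0.400844) = 66.4°.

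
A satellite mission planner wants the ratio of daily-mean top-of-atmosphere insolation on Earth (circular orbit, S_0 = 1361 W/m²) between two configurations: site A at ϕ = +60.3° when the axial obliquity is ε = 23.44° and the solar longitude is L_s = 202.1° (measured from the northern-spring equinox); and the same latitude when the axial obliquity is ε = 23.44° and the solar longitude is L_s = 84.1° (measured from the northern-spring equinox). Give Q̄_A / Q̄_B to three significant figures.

— Configuration A (ϕ=+60.3°):
Solar declination: sin δ = sin ε · sin L_s = sin 23.44° × sin 202.1° = -0.14966, so δ = -8.607°.
cos h₀ = −tan(+60.3°) tan(-8.607°) = 0.2654, h₀ = 1.3022 rad.
Bracket: h₀ sin ϕ sin δ + cos ϕ cos δ sin h₀ = 1.3022×0.86863×-0.14966 + 0.49546×0.98874×0.96415 = -0.169285 + 0.472319 = 0.303034.
Q̄ = (S_0/π) × [bracket] = (1361/π) × 0.303034 = 131.28 W/m².
— Configuration B (ϕ=+60.3°):
Solar declination: sin δ = sin ε · sin L_s = sin 23.44° × sin 84.1° = 0.39568, so δ = +23.308°.
cos h₀ = −tan(+60.3°) tan(+23.308°) = -0.7553, h₀ = 2.4270 rad.
Bracket: h₀ sin ϕ sin δ + cos ϕ cos δ sin h₀ = 2.4270×0.86863×0.39568 + 0.49546×0.91839×0.65532 = 0.834159 + 0.298187 = 1.132346.
Q̄ = (S_0/π) × [bracket] = (1361/π) × 1.132346 = 490.55 W/m².
Ratio Q̄_A / Q̄_B = 131.28 / 490.55 = 0.2676.

Q̄_A / Q̄_B ≈ 0.268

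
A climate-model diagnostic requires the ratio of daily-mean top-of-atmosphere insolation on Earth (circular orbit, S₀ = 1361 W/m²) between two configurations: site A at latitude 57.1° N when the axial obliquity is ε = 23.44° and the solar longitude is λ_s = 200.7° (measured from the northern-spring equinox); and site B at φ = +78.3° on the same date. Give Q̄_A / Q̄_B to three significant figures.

— Configuration A (φ=+57.1°):
Solar declination: sin δ = sin ε · sin λ_s = sin 23.44° × sin 200.7° = -0.14061, so δ = -8.083°.
cos H₀ = −tan(+57.1°) tan(-8.083°) = 0.2195, H₀ = 1.3495 rad.
Bracket: H₀ sin φ sin δ + cos φ cos δ sin H₀ = 1.3495×0.83962×-0.14061 + 0.54317×0.99007×0.97561 = -0.159321 + 0.524660 = 0.365339.
Q̄ = (S₀/π) × [bracket] = (1361/π) × 0.365339 = 158.27 W/m².
— Configuration B (φ=+78.3°):
cos H₀ = −tan(+78.3°) tan(-8.083°) = 0.6858, H₀ = 0.8151 rad.
Bracket: H₀ sin φ sin δ + cos φ cos δ sin H₀ = 0.8151×0.97922×-0.14061 + 0.20279×0.99007×0.72780 = -0.112230 + 0.146125 = 0.033895.
Q̄ = (S₀/π) × [bracket] = (1361/π) × 0.033895 = 14.684 W/m².
Ratio Q̄_A / Q̄_B = 158.27 / 14.684 = 10.78.

Q̄_A / Q̄_B ≈ 10.8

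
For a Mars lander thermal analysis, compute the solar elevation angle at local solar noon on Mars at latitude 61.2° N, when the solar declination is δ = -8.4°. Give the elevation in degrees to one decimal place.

20.4°

At local noon the hour angle is zero, so the zenith angle equals |ϕ − δ| = |+61.2° − (-8.400°)| = 69.600°.
Elevation = 90° − 69.600° = 20.4°.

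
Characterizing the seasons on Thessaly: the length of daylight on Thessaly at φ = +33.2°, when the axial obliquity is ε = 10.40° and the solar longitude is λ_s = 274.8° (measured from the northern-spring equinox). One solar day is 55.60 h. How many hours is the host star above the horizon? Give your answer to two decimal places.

Solar declination: sin δ = sin ε · sin λ_s = sin 10.40° × sin 274.8° = -0.17989, so δ = -10.363°.
cos H₀ = −tan φ · tan δ = −tan(+33.2°) × tan(-10.363°) = 0.1197, so H₀ = 1.4508 rad = 83.13°.
Daylight = 2H₀/(2π) × 55.60 h = (1.4508/π) × 55.60 = 25.68 h.

25.68 h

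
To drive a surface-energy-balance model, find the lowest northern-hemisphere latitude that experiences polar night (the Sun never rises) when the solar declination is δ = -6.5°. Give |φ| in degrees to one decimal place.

|φ| = 83.5°

Polar night requires cos H₀ = −tan φ tan δ ≥ 1, i.e. tan φ tan δ ≤ −1.
The boundary is |tan φ| · |tan δ| = 1, so |φ| = 90° − |δ| = 90° − 6.5° = 83.5° in the northern hemisphere.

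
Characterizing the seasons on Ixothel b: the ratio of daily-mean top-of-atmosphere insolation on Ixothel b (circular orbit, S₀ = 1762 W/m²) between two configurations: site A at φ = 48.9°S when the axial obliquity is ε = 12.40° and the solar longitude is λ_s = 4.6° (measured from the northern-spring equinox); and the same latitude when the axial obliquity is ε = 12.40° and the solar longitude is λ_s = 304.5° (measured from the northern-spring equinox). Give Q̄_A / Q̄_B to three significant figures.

Q̄_A / Q̄_B ≈ 0.732

— Configuration A (φ=-48.9°):
Solar declination: sin δ = sin ε · sin λ_s = sin 12.40° × sin 4.6° = 0.01722, so δ = +0.987°.
cos H₀ = −tan(-48.9°) tan(+0.987°) = 0.0197, H₀ = 1.5511 rad.
Bracket: H₀ sin φ sin δ + cos φ cos δ sin H₀ = 1.5511×-0.75356×0.01722 + 0.65738×0.99985×0.99981 = -0.020128 + 0.657157 = 0.637029.
Q̄ = (S₀/π) × [bracket] = (1762/π) × 0.637029 = 357.29 W/m².
— Configuration B (φ=-48.9°):
Solar declination: sin δ = sin ε · sin λ_s = sin 12.40° × sin 304.5° = -0.17697, so δ = -10.193°.
cos H₀ = −tan(-48.9°) tan(-10.193°) = -0.2061, H₀ = 1.7784 rad.
Bracket: H₀ sin φ sin δ + cos φ cos δ sin H₀ = 1.7784×-0.75356×-0.17697 + 0.65738×0.98422×0.97853 = 0.237163 + 0.633115 = 0.870278.
Q̄ = (S₀/π) × [bracket] = (1762/π) × 0.870278 = 488.11 W/m².
Ratio Q̄_A / Q̄_B = 357.29 / 488.11 = 0.7320.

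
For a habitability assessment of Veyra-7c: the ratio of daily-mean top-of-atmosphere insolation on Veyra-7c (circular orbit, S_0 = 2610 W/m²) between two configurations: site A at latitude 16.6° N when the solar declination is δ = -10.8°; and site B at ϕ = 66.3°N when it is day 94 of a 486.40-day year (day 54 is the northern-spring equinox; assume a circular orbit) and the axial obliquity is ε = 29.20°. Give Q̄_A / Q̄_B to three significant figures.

— Configuration A (ϕ=+16.6°):
cos h₀ = −tan(+16.6°) tan(-10.800°) = 0.0569, h₀ = 1.5139 rad.
Bracket: h₀ sin ϕ sin δ + cos ϕ cos δ sin h₀ = 1.5139×0.28569×-0.18738 + 0.95832×0.98229×0.99838 = -0.081043 + 0.939823 = 0.858780.
Q̄ = (S_0/π) × [bracket] = (2610/π) × 0.858780 = 713.46 W/m².
— Configuration B (ϕ=+66.3°):
Solar longitude: L_s = 360° × (94 − 54)/486.40 = 29.605°.
sin δ = sin 29.20° × sin 29.605° = 0.24101, so δ = +13.946°.
cos h₀ = −tan(+66.3°) tan(+13.946°) = -0.5657, h₀ = 2.1721 rad.
Bracket: h₀ sin ϕ sin δ + cos ϕ cos δ sin h₀ = 2.1721×0.91566×0.24101 + 0.40195×0.97052×0.82460 = 0.479346 + 0.321677 = 0.801023.
Q̄ = (S_0/π) × [bracket] = (2610/π) × 0.801023 = 665.48 W/m².
Ratio Q̄_A / Q̄_B = 713.46 / 665.48 = 1.072.

Q̄_A / Q̄_B ≈ 1.07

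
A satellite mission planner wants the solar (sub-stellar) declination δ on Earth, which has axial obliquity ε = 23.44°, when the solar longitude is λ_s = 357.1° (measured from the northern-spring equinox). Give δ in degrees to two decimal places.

δ = -1.15°

sin δ = sin ε · sin λ_s = sin 23.44° × sin 357.1° = -0.020125.
δ = arcsin(-0.020125) = -1.15°.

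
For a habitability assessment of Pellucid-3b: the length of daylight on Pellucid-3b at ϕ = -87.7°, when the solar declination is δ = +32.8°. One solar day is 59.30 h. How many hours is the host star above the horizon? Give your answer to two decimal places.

cos h₀ = −tan ϕ · tan δ = 16.0456 ≥ 1, so the host star never rises (polar night) and h₀ = 0.
Daylight = 2h₀/(2π) × 59.30 h = (0.0000/π) × 59.30 = 0.00 h.

0.00 h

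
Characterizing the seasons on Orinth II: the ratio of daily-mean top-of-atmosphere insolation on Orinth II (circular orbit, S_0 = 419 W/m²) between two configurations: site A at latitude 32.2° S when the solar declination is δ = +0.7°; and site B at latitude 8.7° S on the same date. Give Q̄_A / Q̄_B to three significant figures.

Q̄_A / Q̄_B ≈ 0.848

— Configuration A (ϕ=-32.2°):
cos h₀ = −tan(-32.2°) tan(+0.700°) = 0.0077, h₀ = 1.5631 rad.
Bracket: h₀ sin ϕ sin δ + cos ϕ cos δ sin h₀ = 1.5631×-0.53288×0.01222 + 0.84619×0.99993×0.99997 = -0.010179 + 0.846105 = 0.835926.
Q̄ = (S_0/π) × [bracket] = (419/π) × 0.835926 = 111.49 W/m².
— Configuration B (ϕ=-8.7°):
cos h₀ = −tan(-8.7°) tan(+0.700°) = 0.0019, h₀ = 1.5689 rad.
Bracket: h₀ sin ϕ sin δ + cos ϕ cos δ sin h₀ = 1.5689×-0.15126×0.01222 + 0.98849×0.99993×1.00000 = -0.002900 + 0.988421 = 0.985521.
Q̄ = (S_0/π) × [bracket] = (419/π) × 0.985521 = 131.44 W/m².
Ratio Q̄_A / Q̄_B = 111.49 / 131.44 = 0.8482.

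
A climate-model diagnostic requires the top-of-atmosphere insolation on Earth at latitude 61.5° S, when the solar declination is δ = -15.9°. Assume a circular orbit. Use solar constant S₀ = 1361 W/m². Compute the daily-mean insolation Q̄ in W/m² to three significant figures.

cos H₀ = −tan(-61.5°) tan(-15.900°) = -0.5246, H₀ = 2.1231 rad.
Bracket: H₀ sin φ sin δ + cos φ cos δ sin H₀ = 2.1231×-0.87882×-0.27396 + 0.47716×0.96174×0.85132 = 0.511161 + 0.390674 = 0.901835.
Q̄ = (S₀/π) × [bracket] = (1361/π) × 0.901835 = 390.7 W/m².

Q̄ ≈ 391 W/m²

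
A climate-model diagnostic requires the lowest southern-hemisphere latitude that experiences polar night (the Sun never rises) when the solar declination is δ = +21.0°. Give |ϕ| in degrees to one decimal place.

|ϕ| = 69.0°

Polar night requires cos h₀ = −tan ϕ tan δ ≥ 1, i.e. tan ϕ tan δ ≤ −1.
The boundary is |tan ϕ| · |tan δ| = 1, so |ϕ| = 90° − |δ| = 90° − 21.0° = 69.0° in the southern hemisphere.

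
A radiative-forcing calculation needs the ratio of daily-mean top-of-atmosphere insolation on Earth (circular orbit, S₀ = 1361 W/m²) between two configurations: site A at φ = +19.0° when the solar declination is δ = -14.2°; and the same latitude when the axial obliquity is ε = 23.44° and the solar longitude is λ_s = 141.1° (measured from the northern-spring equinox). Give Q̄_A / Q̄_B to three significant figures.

— Configuration A (φ=+19.0°):
cos H₀ = −tan(+19.0°) tan(-14.200°) = 0.0871, H₀ = 1.4836 rad.
Bracket: H₀ sin φ sin δ + cos φ cos δ sin H₀ = 1.4836×0.32557×-0.24531 + 0.94552×0.96945×0.99620 = -0.118489 + 0.913151 = 0.794662.
Q̄ = (S₀/π) × [bracket] = (1361/π) × 0.794662 = 344.26 W/m².
— Configuration B (φ=+19.0°):
Solar declination: sin δ = sin ε · sin λ_s = sin 23.44° × sin 141.1° = 0.24980, so δ = +14.465°.
cos H₀ = −tan(+19.0°) tan(+14.465°) = -0.0888, H₀ = 1.6597 rad.
Bracket: H₀ sin φ sin δ + cos φ cos δ sin H₀ = 1.6597×0.32557×0.24980 + 0.94552×0.96830×0.99605 = 0.134979 + 0.911931 = 1.046910.
Q̄ = (S₀/π) × [bracket] = (1361/π) × 1.046910 = 453.54 W/m².
Ratio Q̄_A / Q̄_B = 344.26 / 453.54 = 0.7591.

Q̄_A / Q̄_B ≈ 0.759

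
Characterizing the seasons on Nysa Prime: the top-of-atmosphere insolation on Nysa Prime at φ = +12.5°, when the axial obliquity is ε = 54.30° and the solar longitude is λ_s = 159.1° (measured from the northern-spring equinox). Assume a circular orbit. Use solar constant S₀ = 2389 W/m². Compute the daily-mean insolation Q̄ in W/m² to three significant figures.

Q̄ ≈ 787 W/m²

Solar declination: sin δ = sin ε · sin λ_s = sin 54.30° × sin 159.1° = 0.28970, so δ = +16.840°.
cos H₀ = −tan(+12.5°) tan(+16.840°) = -0.0671, H₀ = 1.6379 rad.
Bracket: H₀ sin φ sin δ + cos φ cos δ sin H₀ = 1.6379×0.21644×0.28970 + 0.97630×0.95712×0.99775 = 0.102701 + 0.932334 = 1.035035.
Q̄ = (S₀/π) × [bracket] = (2389/π) × 1.035035 = 787.1 W/m².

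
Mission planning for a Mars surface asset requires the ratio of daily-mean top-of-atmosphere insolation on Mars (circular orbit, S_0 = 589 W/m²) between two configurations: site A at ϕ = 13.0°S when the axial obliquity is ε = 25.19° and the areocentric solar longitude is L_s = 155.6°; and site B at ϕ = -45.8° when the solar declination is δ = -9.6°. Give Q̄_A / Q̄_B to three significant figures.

— Configuration A (ϕ=-13.0°):
sin δ = sin 25.19° × sin 155.6° = 0.17583, so δ = +10.127°.
cos h₀ = −tan(-13.0°) tan(+10.127°) = 0.0412, h₀ = 1.5295 rad.
Bracket: h₀ sin ϕ sin δ + cos ϕ cos δ sin h₀ = 1.5295×-0.22495×0.17583 + 0.97437×0.98442×0.99915 = -0.060496 + 0.958374 = 0.897878.
Q̄ = (S_0/π) × [bracket] = (589/π) × 0.897878 = 168.34 W/m².
— Configuration B (ϕ=-45.8°):
cos h₀ = −tan(-45.8°) tan(-9.600°) = -0.1739, h₀ = 1.7456 rad.
Bracket: h₀ sin ϕ sin δ + cos ϕ cos δ sin h₀ = 1.7456×-0.71691×-0.16677 + 0.69717×0.98600×0.98476 = 0.208702 + 0.676933 = 0.885635.
Q̄ = (S_0/π) × [bracket] = (589/π) × 0.885635 = 166.04 W/m².
Ratio Q̄_A / Q̄_B = 168.34 / 166.04 = 1.014.

Q̄_A / Q̄_B ≈ 1.01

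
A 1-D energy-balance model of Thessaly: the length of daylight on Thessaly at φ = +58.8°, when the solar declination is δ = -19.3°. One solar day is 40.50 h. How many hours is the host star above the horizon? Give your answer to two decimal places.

12.30 h

cos H₀ = −tan φ · tan δ = −tan(+58.8°) × tan(-19.300°) = 0.5782, so H₀ = 0.9542 rad = 54.67°.
Daylight = 2H₀/(2π) × 40.50 h = (0.9542/π) × 40.50 = 12.30 h.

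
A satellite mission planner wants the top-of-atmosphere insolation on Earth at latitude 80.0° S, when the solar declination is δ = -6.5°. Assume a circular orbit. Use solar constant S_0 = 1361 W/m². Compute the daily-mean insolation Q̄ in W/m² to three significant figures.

Q̄ ≈ 167 W/m²

cos h₀ = −tan(-80.0°) tan(-6.500°) = -0.6462, h₀ = 2.2733 rad.
Bracket: h₀ sin ϕ sin δ + cos ϕ cos δ sin h₀ = 2.2733×-0.98481×-0.11320 + 0.17365×0.99357×0.76320 = 0.253429 + 0.131678 = 0.385107.
Q̄ = (S_0/π) × [bracket] = (1361/π) × 0.385107 = 166.8 W/m².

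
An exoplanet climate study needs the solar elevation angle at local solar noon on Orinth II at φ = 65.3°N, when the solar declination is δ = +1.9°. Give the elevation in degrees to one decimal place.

26.6°

At local noon the hour angle is zero, so the zenith angle equals |φ − δ| = |+65.3° − (+1.900°)| = 63.400°.
Elevation = 90° − 63.400° = 26.6°.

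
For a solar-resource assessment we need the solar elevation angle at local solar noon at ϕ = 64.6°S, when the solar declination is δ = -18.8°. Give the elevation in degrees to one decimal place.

At local noon the hour angle is zero, so the zenith angle equals |ϕ − δ| = |-64.6° − (-18.800°)| = 45.800°.
Elevation = 90° − 45.800° = 44.2°.

44.2°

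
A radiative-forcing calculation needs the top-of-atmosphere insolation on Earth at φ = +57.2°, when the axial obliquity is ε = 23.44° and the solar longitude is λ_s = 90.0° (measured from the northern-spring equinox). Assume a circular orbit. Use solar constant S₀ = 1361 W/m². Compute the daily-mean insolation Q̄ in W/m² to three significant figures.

Solar declination: sin δ = sin ε · sin λ_s = sin 23.44° × sin 90.0° = 0.39779, so δ = +23.440°.
cos H₀ = −tan(+57.2°) tan(+23.440°) = -0.6728, H₀ = 2.3087 rad.
Bracket: H₀ sin φ sin δ + cos φ cos δ sin H₀ = 2.3087×0.84057×0.39779 + 0.54171×0.91748×0.73986 = 0.771961 + 0.367716 = 1.139677.
Q̄ = (S₀/π) × [bracket] = (1361/π) × 1.139677 = 493.7 W/m².

Q̄ ≈ 494 W/m²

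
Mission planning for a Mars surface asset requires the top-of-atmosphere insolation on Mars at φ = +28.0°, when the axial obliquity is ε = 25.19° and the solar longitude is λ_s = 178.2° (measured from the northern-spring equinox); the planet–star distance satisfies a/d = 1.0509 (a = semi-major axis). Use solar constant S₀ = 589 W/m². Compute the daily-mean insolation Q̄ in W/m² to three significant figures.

Solar declination: sin δ = sin ε · sin λ_s = sin 25.19° × sin 178.2° = 0.01337, so δ = +0.766°.
cos H₀ = −tan(+28.0°) tan(+0.766°) = -0.0071, H₀ = 1.5779 rad.
Bracket: H₀ sin φ sin δ + cos φ cos δ sin H₀ = 1.5779×0.46947×0.01337 + 0.88295×0.99991×0.99997 = 0.009904 + 0.882844 = 0.892748.
Inverse-square distance factor (a/d)² = 1.0509² = 1.104391.
Q̄ = (S₀/π) × 1.104391 × [bracket] = (589/π) × 1.104391 × 0.892748 = 184.8 W/m².

Q̄ ≈ 185 W/m²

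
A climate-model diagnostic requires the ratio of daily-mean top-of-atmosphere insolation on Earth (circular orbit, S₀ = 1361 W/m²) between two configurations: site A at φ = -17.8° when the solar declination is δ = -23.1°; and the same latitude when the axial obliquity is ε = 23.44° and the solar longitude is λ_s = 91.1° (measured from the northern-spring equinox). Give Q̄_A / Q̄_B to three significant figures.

— Configuration A (φ=-17.8°):
cos H₀ = −tan(-17.8°) tan(-23.100°) = -0.1369, H₀ = 1.7082 rad.
Bracket: H₀ sin φ sin δ + cos φ cos δ sin H₀ = 1.7082×-0.30570×-0.39234 + 0.95213×0.91982×0.99058 = 0.204879 + 0.867538 = 1.072417.
Q̄ = (S₀/π) × [bracket] = (1361/π) × 1.072417 = 464.59 W/m².
— Configuration B (φ=-17.8°):
Solar declination: sin δ = sin ε · sin λ_s = sin 23.44° × sin 91.1° = 0.39772, so δ = +23.435°.
cos H₀ = −tan(-17.8°) tan(+23.435°) = 0.1392, H₀ = 1.4312 rad.
Bracket: H₀ sin φ sin δ + cos φ cos δ sin H₀ = 1.4312×-0.30570×0.39772 + 0.95213×0.91751×0.99027 = -0.174010 + 0.865089 = 0.691079.
Q̄ = (S₀/π) × [bracket] = (1361/π) × 0.691079 = 299.39 W/m².
Ratio Q̄_A / Q̄_B = 464.59 / 299.39 = 1.552.

Q̄_A / Q̄_B ≈ 1.55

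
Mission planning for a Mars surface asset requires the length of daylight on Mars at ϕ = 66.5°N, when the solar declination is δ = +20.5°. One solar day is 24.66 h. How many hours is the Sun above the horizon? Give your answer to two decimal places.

cos h₀ = −tan ϕ · tan δ = −tan(+66.5°) × tan(+20.500°) = -0.8599, so h₀ = 2.6058 rad = 149.30°.
Daylight = 2h₀/(2π) × 24.66 h = (2.6058/π) × 24.66 = 20.45 h.

20.45 h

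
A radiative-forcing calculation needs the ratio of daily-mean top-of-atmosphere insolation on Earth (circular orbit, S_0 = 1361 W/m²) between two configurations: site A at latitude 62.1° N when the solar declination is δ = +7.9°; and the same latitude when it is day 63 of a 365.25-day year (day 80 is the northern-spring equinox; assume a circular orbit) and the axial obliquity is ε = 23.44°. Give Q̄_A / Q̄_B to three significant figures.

Q̄_A / Q̄_B ≈ 2.12

— Configuration A (ϕ=+62.1°):
cos h₀ = −tan(+62.1°) tan(+7.900°) = -0.2621, h₀ = 1.8360 rad.
Bracket: h₀ sin ϕ sin δ + cos ϕ cos δ sin h₀ = 1.8360×0.88377×0.13744 + 0.46793×0.99051×0.96505 = 0.223010 + 0.447290 = 0.670300.
Q̄ = (S_0/π) × [bracket] = (1361/π) × 0.670300 = 290.39 W/m².
— Configuration B (ϕ=+62.1°):
Solar longitude: L_s = 360° × (63 − 80)/365.25 = -16.756°, i.e. -16.756° + 360° = 343.244°.
sin δ = sin 23.44° × sin 343.244° = -0.11468, so δ = -6.585°.
cos h₀ = −tan(+62.1°) tan(-6.585°) = 0.2180, h₀ = 1.3510 rad.
Bracket: h₀ sin ϕ sin δ + cos ϕ cos δ sin h₀ = 1.3510×0.88377×-0.11468 + 0.46793×0.99340×0.97594 = -0.136925 + 0.453658 = 0.316733.
Q̄ = (S_0/π) × [bracket] = (1361/π) × 0.316733 = 137.21 W/m².
Ratio Q̄_A / Q̄_B = 290.39 / 137.21 = 2.116.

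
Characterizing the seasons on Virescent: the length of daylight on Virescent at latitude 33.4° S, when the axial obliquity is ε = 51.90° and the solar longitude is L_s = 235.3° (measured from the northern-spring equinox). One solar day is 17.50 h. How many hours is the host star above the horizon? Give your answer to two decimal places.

Solar declination: sin δ = sin ε · sin L_s = sin 51.90° × sin 235.3° = -0.64697, so δ = -40.314°.
cos h₀ = −tan ϕ · tan δ = −tan(-33.4°) × tan(-40.314°) = -0.5595, so h₀ = 2.1645 rad = 124.02°.
Daylight = 2h₀/(2π) × 17.50 h = (2.1645/π) × 17.50 = 12.06 h.

12.06 h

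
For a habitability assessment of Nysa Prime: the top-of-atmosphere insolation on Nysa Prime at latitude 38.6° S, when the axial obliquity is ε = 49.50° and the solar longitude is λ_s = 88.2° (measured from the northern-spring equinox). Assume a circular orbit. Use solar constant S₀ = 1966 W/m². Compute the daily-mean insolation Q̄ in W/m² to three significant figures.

Solar declination: sin δ = sin ε · sin λ_s = sin 49.50° × sin 88.2° = 0.76003, so δ = +49.467°.
cos H₀ = −tan(-38.6°) tan(+49.467°) = 0.9336, H₀ = 0.3665 rad.
Bracket: H₀ sin φ sin δ + cos φ cos δ sin H₀ = 0.3665×-0.62388×0.76003 + 0.78152×0.64989×0.35836 = -0.173782 + 0.182012 = 0.008230.
Q̄ = (S₀/π) × [bracket] = (1966/π) × 0.008230 = 5.150 W/m².

Q̄ ≈ 5.15 W/m²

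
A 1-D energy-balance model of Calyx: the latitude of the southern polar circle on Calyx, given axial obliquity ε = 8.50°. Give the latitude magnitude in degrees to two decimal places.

The polar circle is the lowest latitude that experiences at least one full rotation of continuous darkness at the northern-summer solstice; it lies at |ϕ| = 90° − ε = 90° − 8.50° = 81.50°.

81.50°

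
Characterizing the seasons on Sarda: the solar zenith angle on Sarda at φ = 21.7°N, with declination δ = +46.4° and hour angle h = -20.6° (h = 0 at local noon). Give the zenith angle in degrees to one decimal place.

θ_z = 29.8°

cos θ_z = sin φ sin δ + cos φ cos δ cos h = 0.267760 + 0.599778 = 0.867538.
θ_z = arccos(0.867538) = 29.8°.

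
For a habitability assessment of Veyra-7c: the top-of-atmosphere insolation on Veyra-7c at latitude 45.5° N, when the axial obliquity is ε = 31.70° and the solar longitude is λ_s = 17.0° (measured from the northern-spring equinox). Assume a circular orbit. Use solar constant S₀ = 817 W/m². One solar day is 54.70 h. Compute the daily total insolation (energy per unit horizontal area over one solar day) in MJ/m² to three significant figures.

44.7 MJ/m²

Solar declination: sin δ = sin ε · sin λ_s = sin 31.70° × sin 17.0° = 0.15363, so δ = +8.838°.
cos H₀ = −tan(+45.5°) tan(+8.838°) = -0.1582, H₀ = 1.7297 rad.
Bracket: H₀ sin φ sin δ + cos φ cos δ sin H₀ = 1.7297×0.71325×0.15363 + 0.70091×0.98813×0.98740 = 0.189535 + 0.683864 = 0.873399.
Q̄ = (S₀/π) × [bracket] = (817/π) × 0.873399 = 227.14 W/m².
Daily total = Q̄ × 54.70 h × 3600 s/h = 227.14 × 54.70 × 3600 / 10⁶ = 44.73 MJ/m².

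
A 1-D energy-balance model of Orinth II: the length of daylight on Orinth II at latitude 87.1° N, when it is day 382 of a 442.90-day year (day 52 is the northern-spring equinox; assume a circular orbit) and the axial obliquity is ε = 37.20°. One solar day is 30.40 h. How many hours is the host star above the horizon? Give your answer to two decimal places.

Solar longitude: L_s = 360° × (382 − 52)/442.90 = 268.232°.
sin δ = sin 37.20° × sin 268.232° = -0.60431, so δ = -37.179°.
cos h₀ = −tan ϕ · tan δ = 14.9725 ≥ 1, so the host star never rises (polar night) and h₀ = 0.
Daylight = 2h₀/(2π) × 30.40 h = (0.0000/π) × 30.40 = 0.00 h.

0.00 h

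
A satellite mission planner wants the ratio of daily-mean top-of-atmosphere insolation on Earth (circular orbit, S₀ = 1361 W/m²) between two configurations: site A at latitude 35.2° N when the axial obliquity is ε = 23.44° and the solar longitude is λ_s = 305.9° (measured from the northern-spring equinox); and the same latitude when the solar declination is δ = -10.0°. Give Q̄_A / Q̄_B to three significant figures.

Q̄_A / Q̄_B ≈ 0.771

— Configuration A (φ=+35.2°):
Solar declination: sin δ = sin ε · sin λ_s = sin 23.44° × sin 305.9° = -0.32223, so δ = -18.798°.
cos H₀ = −tan(+35.2°) tan(-18.798°) = 0.2401, H₀ = 1.3283 rad.
Bracket: H₀ sin φ sin δ + cos φ cos δ sin H₀ = 1.3283×0.57643×-0.32223 + 0.81714×0.94666×0.97075 = -0.246722 + 0.750927 = 0.504205.
Q̄ = (S₀/π) × [bracket] = (1361/π) × 0.504205 = 218.43 W/m².
— Configuration B (φ=+35.2°):
cos H₀ = −tan(+35.2°) tan(-10.000°) = 0.1244, H₀ = 1.4461 rad.
Bracket: H₀ sin φ sin δ + cos φ cos δ sin H₀ = 1.4461×0.57643×-0.17365 + 0.81714×0.98481×0.99223 = -0.144750 + 0.798475 = 0.653725.
Q̄ = (S₀/π) × [bracket] = (1361/π) × 0.653725 = 283.21 W/m².
Ratio Q̄_A / Q̄_B = 218.43 / 283.21 = 0.7713.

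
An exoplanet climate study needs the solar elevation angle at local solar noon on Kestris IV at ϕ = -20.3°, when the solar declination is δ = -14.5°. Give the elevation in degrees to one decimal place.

At local noon the hour angle is zero, so the zenith angle equals |ϕ − δ| = |-20.3° − (-14.500°)| = 5.800°.
Elevation = 90° − 5.800° = 84.2°.

84.2°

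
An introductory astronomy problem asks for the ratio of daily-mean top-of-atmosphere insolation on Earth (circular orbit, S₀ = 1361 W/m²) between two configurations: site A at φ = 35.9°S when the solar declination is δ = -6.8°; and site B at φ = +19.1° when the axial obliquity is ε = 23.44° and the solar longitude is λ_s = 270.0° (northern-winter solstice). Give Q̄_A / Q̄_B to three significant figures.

— Configuration A (φ=-35.9°):
cos H₀ = −tan(-35.9°) tan(-6.800°) = -0.0863, H₀ = 1.6572 rad.
Bracket: H₀ sin φ sin δ + cos φ cos δ sin H₀ = 1.6572×-0.58637×-0.11840 + 0.81004×0.99297×0.99627 = 0.115053 + 0.801345 = 0.916398.
Q̄ = (S₀/π) × [bracket] = (1361/π) × 0.916398 = 397.00 W/m².
— Configuration B (φ=+19.1°):
Solar declination: sin δ = sin ε · sin λ_s = sin 23.44° × sin 270.0° = -0.39779, so δ = -23.440°.
cos H₀ = −tan(+19.1°) tan(-23.440°) = 0.1501, H₀ = 1.4201 rad.
Bracket: H₀ sin φ sin δ + cos φ cos δ sin H₀ = 1.4201×0.32722×-0.39779 + 0.94495×0.91748×0.98867 = -0.184847 + 0.857150 = 0.672303.
Q̄ = (S₀/π) × [bracket] = (1361/π) × 0.672303 = 291.25 W/m².
Ratio Q̄_A / Q̄_B = 397.00 / 291.25 = 1.363.

Q̄_A / Q̄_B ≈ 1.36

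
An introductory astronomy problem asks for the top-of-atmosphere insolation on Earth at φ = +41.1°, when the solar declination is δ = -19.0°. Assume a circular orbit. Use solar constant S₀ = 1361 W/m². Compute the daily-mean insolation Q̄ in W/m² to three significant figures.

cos H₀ = −tan(+41.1°) tan(-19.000°) = 0.3004, H₀ = 1.2657 rad.
Bracket: H₀ sin φ sin δ + cos φ cos δ sin H₀ = 1.2657×0.65738×-0.32557 + 0.75356×0.94552×0.95382 = -0.270889 + 0.679603 = 0.408714.
Q̄ = (S₀/π) × [bracket] = (1361/π) × 0.408714 = 177.1 W/m².

Q̄ ≈ 177 W/m²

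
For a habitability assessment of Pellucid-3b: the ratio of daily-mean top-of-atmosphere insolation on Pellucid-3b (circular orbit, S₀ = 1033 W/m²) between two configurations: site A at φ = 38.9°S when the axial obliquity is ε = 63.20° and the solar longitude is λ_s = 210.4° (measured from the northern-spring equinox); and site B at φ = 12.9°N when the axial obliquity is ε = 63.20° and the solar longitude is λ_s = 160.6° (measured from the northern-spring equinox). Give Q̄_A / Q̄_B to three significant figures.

— Configuration A (φ=-38.9°):
Solar declination: sin δ = sin ε · sin λ_s = sin 63.20° × sin 210.4° = -0.45168, so δ = -26.851°.
cos H₀ = −tan(-38.9°) tan(-26.851°) = -0.4085, H₀ = 1.9916 rad.
Bracket: H₀ sin φ sin δ + cos φ cos δ sin H₀ = 1.9916×-0.62796×-0.45168 + 0.77824×0.89218×0.91276 = 0.564891 + 0.633757 = 1.198648.
Q̄ = (S₀/π) × [bracket] = (1033/π) × 1.198648 = 394.13 W/m².
— Configuration B (φ=+12.9°):
Solar declination: sin δ = sin ε · sin λ_s = sin 63.20° × sin 160.6° = 0.29648, so δ = +17.246°.
cos H₀ = −tan(+12.9°) tan(+17.246°) = -0.0711, H₀ = 1.6420 rad.
Bracket: H₀ sin φ sin δ + cos φ cos δ sin H₀ = 1.6420×0.22325×0.29648 + 0.97476×0.95504×0.99747 = 0.108683 + 0.928580 = 1.037263.
Q̄ = (S₀/π) × [bracket] = (1033/π) × 1.037263 = 341.07 W/m².
Ratio Q̄_A / Q̄_B = 394.13 / 341.07 = 1.156.

Q̄_A / Q̄_B ≈ 1.16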